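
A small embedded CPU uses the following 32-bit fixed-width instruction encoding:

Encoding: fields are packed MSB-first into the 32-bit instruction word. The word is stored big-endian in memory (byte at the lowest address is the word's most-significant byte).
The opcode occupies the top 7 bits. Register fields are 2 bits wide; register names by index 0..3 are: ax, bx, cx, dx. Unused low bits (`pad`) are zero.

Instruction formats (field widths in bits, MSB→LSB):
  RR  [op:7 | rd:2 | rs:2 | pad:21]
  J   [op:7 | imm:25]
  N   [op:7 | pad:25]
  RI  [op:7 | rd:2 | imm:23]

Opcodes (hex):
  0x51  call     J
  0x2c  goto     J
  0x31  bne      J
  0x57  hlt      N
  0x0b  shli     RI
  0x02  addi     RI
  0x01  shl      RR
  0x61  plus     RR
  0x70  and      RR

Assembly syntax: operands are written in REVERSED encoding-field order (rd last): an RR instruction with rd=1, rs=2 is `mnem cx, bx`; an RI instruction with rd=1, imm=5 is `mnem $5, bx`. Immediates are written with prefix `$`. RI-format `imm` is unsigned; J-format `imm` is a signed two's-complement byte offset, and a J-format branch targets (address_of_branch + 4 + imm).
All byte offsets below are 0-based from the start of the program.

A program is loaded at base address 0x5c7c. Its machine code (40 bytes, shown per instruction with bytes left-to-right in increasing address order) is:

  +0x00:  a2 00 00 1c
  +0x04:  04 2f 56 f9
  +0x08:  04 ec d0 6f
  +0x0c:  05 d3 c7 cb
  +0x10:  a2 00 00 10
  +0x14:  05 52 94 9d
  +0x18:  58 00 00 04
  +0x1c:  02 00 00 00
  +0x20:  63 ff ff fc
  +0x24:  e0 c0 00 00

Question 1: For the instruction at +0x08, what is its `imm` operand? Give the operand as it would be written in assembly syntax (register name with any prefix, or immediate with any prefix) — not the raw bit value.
$7131247

off 0x08: read 04 ec d0 6f as big → 0x04ecd06f
  top 7b → 0x2 → addi [RI]
  rd: (w>>23)&0x3=0x1 → bx
  imm: (w>>0)&0x7fffff=0x6cd06f → $7131247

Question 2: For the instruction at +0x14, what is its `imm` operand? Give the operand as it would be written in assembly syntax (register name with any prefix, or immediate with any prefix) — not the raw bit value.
off 0x14: read 05 52 94 9d as big → 0x0552949d
  op=0x0552949d>>25=0x2 ⇒ addi (RI)
  rd@[24:23]=0x2 ⇒ cx
  imm@[22:0]=0x52949d ⇒ $5411997

$5411997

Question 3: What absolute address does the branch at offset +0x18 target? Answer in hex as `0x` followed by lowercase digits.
off 0x18: read 58 00 00 04 as big → 0x58000004
  op=0x58000004>>25=0x2c ⇒ goto (J)
  imm@[24:0]=0x4 ⇒ $4
  target = base 0x5c7c + off 0x18 + 4 + imm 4 = 0x5c9c

0x5c9c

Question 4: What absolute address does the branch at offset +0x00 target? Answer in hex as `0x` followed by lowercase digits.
0x5c9c

[00] a2 00 00 1c → 0xa200001c
  opcode bits[31:25]=0x51: call/J
  [24:0] imm=28 = $28
  target = base 0x5c7c + off 0x00 + 4 + imm 28 = 0x5c9c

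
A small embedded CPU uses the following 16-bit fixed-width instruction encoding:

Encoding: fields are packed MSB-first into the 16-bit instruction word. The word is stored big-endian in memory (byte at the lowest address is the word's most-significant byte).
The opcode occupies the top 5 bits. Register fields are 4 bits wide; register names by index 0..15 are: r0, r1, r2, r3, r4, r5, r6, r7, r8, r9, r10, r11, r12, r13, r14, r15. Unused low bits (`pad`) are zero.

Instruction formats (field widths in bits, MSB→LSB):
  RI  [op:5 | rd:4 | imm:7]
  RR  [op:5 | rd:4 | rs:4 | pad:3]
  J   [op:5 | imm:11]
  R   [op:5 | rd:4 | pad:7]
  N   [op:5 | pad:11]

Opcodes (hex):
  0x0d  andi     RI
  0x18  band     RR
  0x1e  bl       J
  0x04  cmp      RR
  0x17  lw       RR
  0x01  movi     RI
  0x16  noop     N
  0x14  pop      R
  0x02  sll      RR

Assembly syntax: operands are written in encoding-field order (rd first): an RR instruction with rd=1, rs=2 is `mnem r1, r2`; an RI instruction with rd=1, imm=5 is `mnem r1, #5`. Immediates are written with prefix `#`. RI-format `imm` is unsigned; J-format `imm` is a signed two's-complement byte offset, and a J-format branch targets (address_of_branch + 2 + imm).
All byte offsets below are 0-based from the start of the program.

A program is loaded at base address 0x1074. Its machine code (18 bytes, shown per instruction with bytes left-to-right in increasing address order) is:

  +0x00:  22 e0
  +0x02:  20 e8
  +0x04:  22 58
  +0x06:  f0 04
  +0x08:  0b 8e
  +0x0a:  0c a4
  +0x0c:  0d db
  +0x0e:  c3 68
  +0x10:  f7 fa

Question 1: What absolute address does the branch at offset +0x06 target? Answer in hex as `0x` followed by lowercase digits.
+0x06: f0 04 ⇒ word 0xf004 (big)
  op=0xf004>>11=0x1e ⇒ bl (J)
  imm@[10:0]=0x4 ⇒ #4
  target = base 0x1074 + off 0x06 + 2 + imm 4 = 0x1080

0x1080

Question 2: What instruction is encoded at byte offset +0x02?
cmp r1, r13

off 0x02: read 20 e8 as big → 0x20e8
  top 5b → 0x4 → cmp [RR]
  [10:7] rd=1 = r1
  [6:3] rs=13 = r13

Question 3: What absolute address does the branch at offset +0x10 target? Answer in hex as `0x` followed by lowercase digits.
0x1080

+0x10: f7 fa ⇒ word 0xf7fa (big)
  op=0xf7fa>>11=0x1e ⇒ bl (J)
  [10:0] imm=2042 (s11→-6) = #-6
  target = base 0x1074 + off 0x10 + 2 + imm -6 = 0x1080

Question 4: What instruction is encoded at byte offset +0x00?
cmp r5, r12

+0x00: 22 e0 ⇒ word 0x22e0 (big)
  op=0x22e0>>11=0x4 ⇒ cmp (RR)
  rd@[10:7]=0x5 ⇒ r5
  rs@[6:3]=0xc ⇒ r12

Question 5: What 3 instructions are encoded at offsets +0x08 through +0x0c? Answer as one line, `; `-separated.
movi r7, #14; movi r9, #36; movi r11, #91

@+08  big-endian(0b 8e) = 0x0b8e
  opcode bits[15:11]=0x1: movi/RI
  [10:7] rd=7 = r7
  [6:0] imm=14 = #14
@+0a  big-endian(0c a4) = 0x0ca4
  opcode bits[15:11]=0x1: movi/RI
  [10:7] rd=9 = r9
  [6:0] imm=36 = #36
@+0c  big-endian(0d db) = 0x0ddb
  opcode bits[15:11]=0x1: movi/RI
  [10:7] rd=11 = r11
  [6:0] imm=91 = #91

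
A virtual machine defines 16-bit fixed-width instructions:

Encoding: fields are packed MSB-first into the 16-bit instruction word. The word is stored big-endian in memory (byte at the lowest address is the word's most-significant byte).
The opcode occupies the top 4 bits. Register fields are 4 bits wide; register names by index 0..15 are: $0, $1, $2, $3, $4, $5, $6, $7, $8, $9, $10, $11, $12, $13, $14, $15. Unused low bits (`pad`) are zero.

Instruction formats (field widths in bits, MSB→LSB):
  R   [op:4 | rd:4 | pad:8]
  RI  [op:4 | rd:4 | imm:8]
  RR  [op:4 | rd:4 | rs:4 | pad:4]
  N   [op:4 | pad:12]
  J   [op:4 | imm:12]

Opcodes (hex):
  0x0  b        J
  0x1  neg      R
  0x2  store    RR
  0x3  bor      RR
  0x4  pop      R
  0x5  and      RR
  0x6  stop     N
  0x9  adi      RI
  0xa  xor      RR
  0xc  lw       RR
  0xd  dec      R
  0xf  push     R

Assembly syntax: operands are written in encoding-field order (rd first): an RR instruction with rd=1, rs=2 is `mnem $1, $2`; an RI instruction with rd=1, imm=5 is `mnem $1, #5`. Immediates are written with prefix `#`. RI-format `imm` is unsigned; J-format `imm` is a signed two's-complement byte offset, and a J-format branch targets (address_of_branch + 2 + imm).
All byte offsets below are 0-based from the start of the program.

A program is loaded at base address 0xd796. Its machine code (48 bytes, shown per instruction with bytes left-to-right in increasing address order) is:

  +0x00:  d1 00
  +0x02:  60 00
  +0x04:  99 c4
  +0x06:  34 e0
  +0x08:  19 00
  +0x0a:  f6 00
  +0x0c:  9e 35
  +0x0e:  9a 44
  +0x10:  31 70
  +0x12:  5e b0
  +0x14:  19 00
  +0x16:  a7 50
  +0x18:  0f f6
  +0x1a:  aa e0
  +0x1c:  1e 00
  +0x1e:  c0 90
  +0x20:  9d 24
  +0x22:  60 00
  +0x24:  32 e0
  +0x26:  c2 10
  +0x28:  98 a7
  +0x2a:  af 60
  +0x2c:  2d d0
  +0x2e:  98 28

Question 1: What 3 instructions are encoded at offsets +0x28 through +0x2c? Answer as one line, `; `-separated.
+0x28: 98 a7 ⇒ word 0x98a7 (big)
  opcode bits[15:12]=0x9: adi/RI
  rd: (w>>8)&0xf=0x8 → $8
  imm: (w>>0)&0xff=0xa7 → #167
+0x2a: af 60 ⇒ word 0xaf60 (big)
  opcode bits[15:12]=0xa: xor/RR
  rd: (w>>8)&0xf=0xf → $15
  rs: (w>>4)&0xf=0x6 → $6
+0x2c: 2d d0 ⇒ word 0x2dd0 (big)
  opcode bits[15:12]=0x2: store/RR
  rd: (w>>8)&0xf=0xd → $13
  rs: (w>>4)&0xf=0xd → $13

adi $8, #167; xor $15, $6; store $13, $13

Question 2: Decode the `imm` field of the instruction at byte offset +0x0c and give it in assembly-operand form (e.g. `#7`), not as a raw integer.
@+0c  big-endian(9e 35) = 0x9e35
  top 4b → 0x9 → adi [RI]
  rd@[11:8]=0xe ⇒ $14
  imm@[7:0]=0x35 ⇒ #53

#53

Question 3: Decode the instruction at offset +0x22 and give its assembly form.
stop

+0x22: 60 00 ⇒ word 0x6000 (big)
  top 4b → 0x6 → stop [N]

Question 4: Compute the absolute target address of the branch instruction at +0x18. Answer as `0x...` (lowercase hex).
0xd7a6

+0x18: 0f f6 ⇒ word 0x0ff6 (big)
  top 4b → 0x0 → b [J]
  imm@[11:0]=0xff6 (s12→-10) ⇒ #-10
  target = base 0xd796 + off 0x18 + 2 + imm -10 = 0xd7a6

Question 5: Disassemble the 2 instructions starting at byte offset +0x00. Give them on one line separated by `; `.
+0x00: d1 00 ⇒ word 0xd100 (big)
  op=0xd100>>12=0xd ⇒ dec (R)
  rd: (w>>8)&0xf=0x1 → $1
+0x02: 60 00 ⇒ word 0x6000 (big)
  op=0x6000>>12=0x6 ⇒ stop (N)

dec $1; stop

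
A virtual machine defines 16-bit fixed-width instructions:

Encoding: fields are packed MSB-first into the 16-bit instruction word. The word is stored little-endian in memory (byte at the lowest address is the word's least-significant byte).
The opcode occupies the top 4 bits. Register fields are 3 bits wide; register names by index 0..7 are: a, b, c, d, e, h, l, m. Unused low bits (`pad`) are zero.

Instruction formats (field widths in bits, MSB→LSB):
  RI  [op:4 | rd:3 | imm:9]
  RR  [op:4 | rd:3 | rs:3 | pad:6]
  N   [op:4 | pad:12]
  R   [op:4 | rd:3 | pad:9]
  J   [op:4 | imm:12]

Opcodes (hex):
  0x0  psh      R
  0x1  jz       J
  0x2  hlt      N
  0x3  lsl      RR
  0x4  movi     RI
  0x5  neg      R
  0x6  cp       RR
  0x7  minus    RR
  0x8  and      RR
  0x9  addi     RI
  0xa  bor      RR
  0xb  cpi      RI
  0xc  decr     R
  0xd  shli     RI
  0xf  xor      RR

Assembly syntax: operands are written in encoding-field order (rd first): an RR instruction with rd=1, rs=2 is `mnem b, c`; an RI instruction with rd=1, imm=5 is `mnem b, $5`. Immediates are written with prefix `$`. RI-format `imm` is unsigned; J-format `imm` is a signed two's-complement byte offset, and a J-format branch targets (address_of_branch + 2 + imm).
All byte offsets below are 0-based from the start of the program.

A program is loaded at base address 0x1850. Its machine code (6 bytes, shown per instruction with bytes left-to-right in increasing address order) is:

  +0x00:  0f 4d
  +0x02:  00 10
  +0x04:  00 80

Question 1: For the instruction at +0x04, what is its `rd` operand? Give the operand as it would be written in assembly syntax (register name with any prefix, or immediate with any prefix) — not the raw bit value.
[04] 00 80 → 0x8000
  opcode bits[15:12]=0x8: and/RR
  rd: (w>>9)&0x7=0x0 → a
  rs: (w>>6)&0x7=0x0 → a

a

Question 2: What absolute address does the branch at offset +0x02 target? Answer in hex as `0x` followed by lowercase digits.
0x1854

@+02  little-endian(00 10) = 0x1000
  opcode bits[15:12]=0x1: jz/J
  imm@[11:0]=0x0 ⇒ $0
  target = base 0x1850 + off 0x02 + 2 + imm 0 = 0x1854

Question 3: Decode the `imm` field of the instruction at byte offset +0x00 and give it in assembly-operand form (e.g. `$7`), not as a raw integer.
off 0x00: read 0f 4d as little → 0x4d0f
  top 4b → 0x4 → movi [RI]
  rd: (w>>9)&0x7=0x6 → l
  imm: (w>>0)&0x1ff=0x10f → $271

$271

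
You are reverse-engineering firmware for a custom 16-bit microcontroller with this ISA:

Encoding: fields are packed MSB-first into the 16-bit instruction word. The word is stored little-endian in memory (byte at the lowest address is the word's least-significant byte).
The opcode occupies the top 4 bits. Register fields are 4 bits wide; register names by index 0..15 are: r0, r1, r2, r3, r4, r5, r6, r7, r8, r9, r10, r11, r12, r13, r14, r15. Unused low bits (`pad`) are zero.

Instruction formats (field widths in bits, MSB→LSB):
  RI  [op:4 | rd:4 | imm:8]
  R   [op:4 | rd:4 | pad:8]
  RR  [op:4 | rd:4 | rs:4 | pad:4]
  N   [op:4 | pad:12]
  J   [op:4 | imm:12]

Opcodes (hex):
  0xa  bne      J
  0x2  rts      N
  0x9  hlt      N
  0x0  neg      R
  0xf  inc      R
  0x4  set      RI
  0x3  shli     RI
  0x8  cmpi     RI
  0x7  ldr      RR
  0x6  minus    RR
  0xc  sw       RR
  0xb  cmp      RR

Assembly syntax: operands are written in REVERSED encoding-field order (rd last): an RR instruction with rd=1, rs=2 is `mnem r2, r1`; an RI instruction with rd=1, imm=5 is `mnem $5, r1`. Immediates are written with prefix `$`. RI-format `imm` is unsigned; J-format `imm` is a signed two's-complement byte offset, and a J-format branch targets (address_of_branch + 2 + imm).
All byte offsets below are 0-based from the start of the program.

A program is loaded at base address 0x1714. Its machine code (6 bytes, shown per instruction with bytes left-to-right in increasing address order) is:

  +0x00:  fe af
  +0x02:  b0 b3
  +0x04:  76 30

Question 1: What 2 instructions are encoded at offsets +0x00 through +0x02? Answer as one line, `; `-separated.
bne $-2; cmp r11, r3

+0x00: fe af ⇒ word 0xaffe (little)
  top 4b → 0xa → bne [J]
  imm@[11:0]=0xffe (s12→-2) ⇒ $-2
+0x02: b0 b3 ⇒ word 0xb3b0 (little)
  top 4b → 0xb → cmp [RR]
  rd@[11:8]=0x3 ⇒ r3
  rs@[7:4]=0xb ⇒ r11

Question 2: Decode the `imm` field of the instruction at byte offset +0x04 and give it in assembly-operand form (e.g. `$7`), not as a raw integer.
[04] 76 30 → 0x3076
  top 4b → 0x3 → shli [RI]
  rd@[11:8]=0x0 ⇒ r0
  imm@[7:0]=0x76 ⇒ $118

$118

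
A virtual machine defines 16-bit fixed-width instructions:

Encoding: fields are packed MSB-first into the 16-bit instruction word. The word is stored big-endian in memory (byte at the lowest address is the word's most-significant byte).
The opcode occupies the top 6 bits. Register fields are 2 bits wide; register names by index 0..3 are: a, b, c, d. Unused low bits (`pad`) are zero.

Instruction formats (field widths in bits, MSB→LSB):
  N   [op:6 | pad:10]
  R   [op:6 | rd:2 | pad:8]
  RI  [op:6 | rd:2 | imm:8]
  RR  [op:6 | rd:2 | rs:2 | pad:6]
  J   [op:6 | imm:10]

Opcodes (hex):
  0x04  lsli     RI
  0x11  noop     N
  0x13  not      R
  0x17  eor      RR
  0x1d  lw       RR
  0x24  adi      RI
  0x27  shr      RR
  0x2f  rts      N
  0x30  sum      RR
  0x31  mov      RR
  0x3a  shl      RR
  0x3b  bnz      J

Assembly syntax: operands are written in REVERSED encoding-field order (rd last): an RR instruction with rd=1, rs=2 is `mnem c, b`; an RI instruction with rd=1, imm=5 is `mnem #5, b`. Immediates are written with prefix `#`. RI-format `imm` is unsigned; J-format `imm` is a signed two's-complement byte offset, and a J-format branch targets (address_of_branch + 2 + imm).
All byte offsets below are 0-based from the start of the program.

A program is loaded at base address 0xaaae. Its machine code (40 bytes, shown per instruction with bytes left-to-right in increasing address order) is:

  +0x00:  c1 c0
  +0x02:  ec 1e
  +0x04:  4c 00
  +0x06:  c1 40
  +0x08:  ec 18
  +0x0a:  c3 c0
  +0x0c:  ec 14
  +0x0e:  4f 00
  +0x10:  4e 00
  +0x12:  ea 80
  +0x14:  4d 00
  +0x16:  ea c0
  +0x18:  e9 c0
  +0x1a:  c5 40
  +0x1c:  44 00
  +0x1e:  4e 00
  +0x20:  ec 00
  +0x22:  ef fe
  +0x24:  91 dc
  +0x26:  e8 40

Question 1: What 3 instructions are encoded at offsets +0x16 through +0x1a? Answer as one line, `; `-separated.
shl d, c; shl d, b; mov b, b

+0x16: ea c0 ⇒ word 0xeac0 (big)
  op=0xeac0>>10=0x3a ⇒ shl (RR)
  rd@[9:8]=0x2 ⇒ c
  rs@[7:6]=0x3 ⇒ d
+0x18: e9 c0 ⇒ word 0xe9c0 (big)
  op=0xe9c0>>10=0x3a ⇒ shl (RR)
  rd@[9:8]=0x1 ⇒ b
  rs@[7:6]=0x3 ⇒ d
+0x1a: c5 40 ⇒ word 0xc540 (big)
  op=0xc540>>10=0x31 ⇒ mov (RR)
  rd@[9:8]=0x1 ⇒ b
  rs@[7:6]=0x1 ⇒ b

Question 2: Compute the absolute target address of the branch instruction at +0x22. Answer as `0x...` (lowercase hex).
0xaad0

@+22  big-endian(ef fe) = 0xeffe
  opcode bits[15:10]=0x3b: bnz/J
  [9:0] imm=1022 (s10→-2) = #-2
  target = base 0xaaae + off 0x22 + 2 + imm -2 = 0xaad0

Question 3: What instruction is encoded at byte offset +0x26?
shl b, a

off 0x26: read e8 40 as big → 0xe840
  opcode bits[15:10]=0x3a: shl/RR
  rd: (w>>8)&0x3=0x0 → a
  rs: (w>>6)&0x3=0x1 → b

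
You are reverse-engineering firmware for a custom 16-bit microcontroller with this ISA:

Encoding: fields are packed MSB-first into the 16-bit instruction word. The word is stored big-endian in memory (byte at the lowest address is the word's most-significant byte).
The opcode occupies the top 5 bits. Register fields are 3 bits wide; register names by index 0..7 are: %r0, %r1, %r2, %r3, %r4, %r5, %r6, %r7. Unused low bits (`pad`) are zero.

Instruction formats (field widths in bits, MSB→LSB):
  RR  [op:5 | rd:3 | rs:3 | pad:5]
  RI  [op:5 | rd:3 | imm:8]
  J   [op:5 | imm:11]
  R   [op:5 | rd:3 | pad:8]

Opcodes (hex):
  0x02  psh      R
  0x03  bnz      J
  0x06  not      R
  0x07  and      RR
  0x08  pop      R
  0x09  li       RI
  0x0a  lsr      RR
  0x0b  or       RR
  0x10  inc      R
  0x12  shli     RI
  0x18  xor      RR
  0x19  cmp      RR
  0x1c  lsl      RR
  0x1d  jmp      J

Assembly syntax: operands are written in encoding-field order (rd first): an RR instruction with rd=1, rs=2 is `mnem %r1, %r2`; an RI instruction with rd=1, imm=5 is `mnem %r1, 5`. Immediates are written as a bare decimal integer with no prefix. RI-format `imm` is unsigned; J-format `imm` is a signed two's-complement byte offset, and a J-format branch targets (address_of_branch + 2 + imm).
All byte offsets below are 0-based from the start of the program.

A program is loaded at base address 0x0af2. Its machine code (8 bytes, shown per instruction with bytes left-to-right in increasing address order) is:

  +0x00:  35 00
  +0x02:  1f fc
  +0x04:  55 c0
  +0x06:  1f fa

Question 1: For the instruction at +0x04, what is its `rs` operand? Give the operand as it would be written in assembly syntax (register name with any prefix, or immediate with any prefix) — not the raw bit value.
%r6

[04] 55 c0 → 0x55c0
  opcode bits[15:11]=0xa: lsr/RR
  [10:8] rd=5 = %r5
  [7:5] rs=6 = %r6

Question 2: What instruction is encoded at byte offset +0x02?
bnz -4

@+02  big-endian(1f fc) = 0x1ffc
  top 5b → 0x3 → bnz [J]
  [10:0] imm=2044 (s11→-4) = -4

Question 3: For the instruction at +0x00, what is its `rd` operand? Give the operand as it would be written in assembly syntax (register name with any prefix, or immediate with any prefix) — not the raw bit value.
[00] 35 00 → 0x3500
  op=0x3500>>11=0x6 ⇒ not (R)
  rd: (w>>8)&0x7=0x5 → %r5

%r5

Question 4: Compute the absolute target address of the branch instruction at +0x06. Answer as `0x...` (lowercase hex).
@+06  big-endian(1f fa) = 0x1ffa
  op=0x1ffa>>11=0x3 ⇒ bnz (J)
  imm@[10:0]=0x7fa (s11→-6) ⇒ -6
  target = base 0x0af2 + off 0x06 + 2 + imm -6 = 0x0af4

0x0af4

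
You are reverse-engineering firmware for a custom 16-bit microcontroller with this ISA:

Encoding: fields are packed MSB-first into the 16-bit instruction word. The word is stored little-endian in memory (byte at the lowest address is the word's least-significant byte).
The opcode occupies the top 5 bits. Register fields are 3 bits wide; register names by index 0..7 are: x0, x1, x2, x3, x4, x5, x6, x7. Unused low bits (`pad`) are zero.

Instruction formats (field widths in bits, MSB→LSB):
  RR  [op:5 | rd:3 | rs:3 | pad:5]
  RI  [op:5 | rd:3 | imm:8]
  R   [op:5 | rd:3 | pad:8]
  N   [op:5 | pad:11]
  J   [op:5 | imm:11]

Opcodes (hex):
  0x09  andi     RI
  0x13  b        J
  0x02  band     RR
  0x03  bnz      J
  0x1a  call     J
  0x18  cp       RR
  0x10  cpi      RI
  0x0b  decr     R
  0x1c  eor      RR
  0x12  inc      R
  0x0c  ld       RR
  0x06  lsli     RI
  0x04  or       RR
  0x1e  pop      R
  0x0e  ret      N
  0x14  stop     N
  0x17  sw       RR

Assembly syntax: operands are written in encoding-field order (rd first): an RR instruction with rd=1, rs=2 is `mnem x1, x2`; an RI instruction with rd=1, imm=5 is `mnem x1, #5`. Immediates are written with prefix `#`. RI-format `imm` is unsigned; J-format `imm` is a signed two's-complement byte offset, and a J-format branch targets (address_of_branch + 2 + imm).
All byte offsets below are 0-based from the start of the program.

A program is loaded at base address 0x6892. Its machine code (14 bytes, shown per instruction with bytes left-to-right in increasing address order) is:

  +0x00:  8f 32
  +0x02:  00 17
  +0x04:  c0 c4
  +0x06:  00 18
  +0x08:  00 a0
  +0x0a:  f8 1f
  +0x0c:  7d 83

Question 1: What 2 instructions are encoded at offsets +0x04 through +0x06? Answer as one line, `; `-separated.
cp x4, x6; bnz #0

+0x04: c0 c4 ⇒ word 0xc4c0 (little)
  op=0xc4c0>>11=0x18 ⇒ cp (RR)
  rd@[10:8]=0x4 ⇒ x4
  rs@[7:5]=0x6 ⇒ x6
+0x06: 00 18 ⇒ word 0x1800 (little)
  op=0x1800>>11=0x3 ⇒ bnz (J)
  imm@[10:0]=0x0 ⇒ #0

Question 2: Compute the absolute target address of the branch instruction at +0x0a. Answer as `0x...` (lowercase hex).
+0x0a: f8 1f ⇒ word 0x1ff8 (little)
  op=0x1ff8>>11=0x3 ⇒ bnz (J)
  imm@[10:0]=0x7f8 (s11→-8) ⇒ #-8
  target = base 0x6892 + off 0x0a + 2 + imm -8 = 0x6896

0x6896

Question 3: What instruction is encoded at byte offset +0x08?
@+08  little-endian(00 a0) = 0xa000
  opcode bits[15:11]=0x14: stop/N

stop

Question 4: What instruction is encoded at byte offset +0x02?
[02] 00 17 → 0x1700
  top 5b → 0x2 → band [RR]
  rd: (w>>8)&0x7=0x7 → x7
  rs: (w>>5)&0x7=0x0 → x0

band x7, x0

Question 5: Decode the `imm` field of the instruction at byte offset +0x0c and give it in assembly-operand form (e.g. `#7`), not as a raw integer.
[0c] 7d 83 → 0x837d
  top 5b → 0x10 → cpi [RI]
  [10:8] rd=3 = x3
  [7:0] imm=125 = #125

#125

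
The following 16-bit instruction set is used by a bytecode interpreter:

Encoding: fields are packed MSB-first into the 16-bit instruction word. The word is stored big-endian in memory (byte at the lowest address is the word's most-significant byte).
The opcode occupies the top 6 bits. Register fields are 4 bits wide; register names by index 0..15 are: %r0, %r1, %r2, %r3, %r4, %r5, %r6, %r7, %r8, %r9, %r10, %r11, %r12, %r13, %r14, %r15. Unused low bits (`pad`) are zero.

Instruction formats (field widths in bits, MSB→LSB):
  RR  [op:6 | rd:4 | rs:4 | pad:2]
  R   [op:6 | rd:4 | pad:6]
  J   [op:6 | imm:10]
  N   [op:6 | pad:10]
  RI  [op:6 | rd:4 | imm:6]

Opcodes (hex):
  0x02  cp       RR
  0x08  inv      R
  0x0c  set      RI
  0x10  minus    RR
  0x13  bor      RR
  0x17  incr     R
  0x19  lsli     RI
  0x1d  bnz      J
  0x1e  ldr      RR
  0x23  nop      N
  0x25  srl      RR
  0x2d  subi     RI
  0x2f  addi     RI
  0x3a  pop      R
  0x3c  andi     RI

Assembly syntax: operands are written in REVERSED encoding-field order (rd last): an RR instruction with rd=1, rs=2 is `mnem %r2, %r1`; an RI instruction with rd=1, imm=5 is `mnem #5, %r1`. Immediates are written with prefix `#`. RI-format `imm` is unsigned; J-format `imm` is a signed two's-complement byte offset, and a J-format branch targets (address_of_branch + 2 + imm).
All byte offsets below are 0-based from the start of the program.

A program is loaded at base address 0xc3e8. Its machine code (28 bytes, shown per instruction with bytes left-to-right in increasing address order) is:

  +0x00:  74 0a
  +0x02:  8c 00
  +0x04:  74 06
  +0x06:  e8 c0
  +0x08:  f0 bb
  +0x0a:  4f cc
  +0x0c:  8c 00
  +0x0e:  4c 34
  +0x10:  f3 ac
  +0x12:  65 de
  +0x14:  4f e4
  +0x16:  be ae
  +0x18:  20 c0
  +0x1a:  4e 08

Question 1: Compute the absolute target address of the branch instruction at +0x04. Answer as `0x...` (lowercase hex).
0xc3f4

+0x04: 74 06 ⇒ word 0x7406 (big)
  opcode bits[15:10]=0x1d: bnz/J
  imm: (w>>0)&0x3ff=0x6 → #6
  target = base 0xc3e8 + off 0x04 + 2 + imm 6 = 0xc3f4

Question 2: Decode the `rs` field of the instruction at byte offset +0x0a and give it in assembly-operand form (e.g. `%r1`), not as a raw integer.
@+0a  big-endian(4f cc) = 0x4fcc
  top 6b → 0x13 → bor [RR]
  [9:6] rd=15 = %r15
  [5:2] rs=3 = %r3

%r3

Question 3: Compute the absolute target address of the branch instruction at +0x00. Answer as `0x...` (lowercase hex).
0xc3f4

off 0x00: read 74 0a as big → 0x740a
  top 6b → 0x1d → bnz [J]
  [9:0] imm=10 = #10
  target = base 0xc3e8 + off 0x00 + 2 + imm 10 = 0xc3f4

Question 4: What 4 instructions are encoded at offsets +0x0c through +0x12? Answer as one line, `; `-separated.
nop; bor %r13, %r0; andi #44, %r14; lsli #30, %r7

[0c] 8c 00 → 0x8c00
  op=0x8c00>>10=0x23 ⇒ nop (N)
[0e] 4c 34 → 0x4c34
  op=0x4c34>>10=0x13 ⇒ bor (RR)
  rd: (w>>6)&0xf=0x0 → %r0
  rs: (w>>2)&0xf=0xd → %r13
[10] f3 ac → 0xf3ac
  op=0xf3ac>>10=0x3c ⇒ andi (RI)
  rd: (w>>6)&0xf=0xe → %r14
  imm: (w>>0)&0x3f=0x2c → #44
[12] 65 de → 0x65de
  op=0x65de>>10=0x19 ⇒ lsli (RI)
  rd: (w>>6)&0xf=0x7 → %r7
  imm: (w>>0)&0x3f=0x1e → #30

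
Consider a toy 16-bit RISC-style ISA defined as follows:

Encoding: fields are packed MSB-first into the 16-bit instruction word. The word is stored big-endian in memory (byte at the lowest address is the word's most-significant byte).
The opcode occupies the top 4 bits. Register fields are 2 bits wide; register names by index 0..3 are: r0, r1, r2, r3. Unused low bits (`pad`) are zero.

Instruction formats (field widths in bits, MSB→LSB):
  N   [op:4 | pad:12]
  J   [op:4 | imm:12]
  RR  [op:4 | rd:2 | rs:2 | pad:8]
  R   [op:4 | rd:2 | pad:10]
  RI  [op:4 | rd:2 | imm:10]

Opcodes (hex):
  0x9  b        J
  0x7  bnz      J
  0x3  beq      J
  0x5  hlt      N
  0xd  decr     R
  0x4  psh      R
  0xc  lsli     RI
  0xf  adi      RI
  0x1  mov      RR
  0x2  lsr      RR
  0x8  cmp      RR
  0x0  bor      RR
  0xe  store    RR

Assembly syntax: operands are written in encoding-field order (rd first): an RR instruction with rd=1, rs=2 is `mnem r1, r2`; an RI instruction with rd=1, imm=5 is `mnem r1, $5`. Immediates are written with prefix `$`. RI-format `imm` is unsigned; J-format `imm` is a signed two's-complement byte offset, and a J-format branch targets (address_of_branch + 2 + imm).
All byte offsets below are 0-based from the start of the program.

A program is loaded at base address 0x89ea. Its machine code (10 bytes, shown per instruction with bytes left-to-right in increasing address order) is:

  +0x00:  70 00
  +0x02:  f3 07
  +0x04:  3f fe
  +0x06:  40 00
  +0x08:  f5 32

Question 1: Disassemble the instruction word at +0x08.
adi r1, $306

[08] f5 32 → 0xf532
  opcode bits[15:12]=0xf: adi/RI
  [11:10] rd=1 = r1
  [9:0] imm=306 = $306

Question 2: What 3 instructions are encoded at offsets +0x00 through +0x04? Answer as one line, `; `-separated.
@+00  big-endian(70 00) = 0x7000
  top 4b → 0x7 → bnz [J]
  imm: (w>>0)&0xfff=0x0 → $0
@+02  big-endian(f3 07) = 0xf307
  top 4b → 0xf → adi [RI]
  rd: (w>>10)&0x3=0x0 → r0
  imm: (w>>0)&0x3ff=0x307 → $775
@+04  big-endian(3f fe) = 0x3ffe
  top 4b → 0x3 → beq [J]
  imm: (w>>0)&0xfff=0xffe (s12→-2) → $-2

bnz $0; adi r0, $775; beq $-2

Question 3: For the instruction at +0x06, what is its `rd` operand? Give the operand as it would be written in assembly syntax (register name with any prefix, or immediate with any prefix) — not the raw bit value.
+0x06: 40 00 ⇒ word 0x4000 (big)
  op=0x4000>>12=0x4 ⇒ psh (R)
  rd: (w>>10)&0x3=0x0 → r0

r0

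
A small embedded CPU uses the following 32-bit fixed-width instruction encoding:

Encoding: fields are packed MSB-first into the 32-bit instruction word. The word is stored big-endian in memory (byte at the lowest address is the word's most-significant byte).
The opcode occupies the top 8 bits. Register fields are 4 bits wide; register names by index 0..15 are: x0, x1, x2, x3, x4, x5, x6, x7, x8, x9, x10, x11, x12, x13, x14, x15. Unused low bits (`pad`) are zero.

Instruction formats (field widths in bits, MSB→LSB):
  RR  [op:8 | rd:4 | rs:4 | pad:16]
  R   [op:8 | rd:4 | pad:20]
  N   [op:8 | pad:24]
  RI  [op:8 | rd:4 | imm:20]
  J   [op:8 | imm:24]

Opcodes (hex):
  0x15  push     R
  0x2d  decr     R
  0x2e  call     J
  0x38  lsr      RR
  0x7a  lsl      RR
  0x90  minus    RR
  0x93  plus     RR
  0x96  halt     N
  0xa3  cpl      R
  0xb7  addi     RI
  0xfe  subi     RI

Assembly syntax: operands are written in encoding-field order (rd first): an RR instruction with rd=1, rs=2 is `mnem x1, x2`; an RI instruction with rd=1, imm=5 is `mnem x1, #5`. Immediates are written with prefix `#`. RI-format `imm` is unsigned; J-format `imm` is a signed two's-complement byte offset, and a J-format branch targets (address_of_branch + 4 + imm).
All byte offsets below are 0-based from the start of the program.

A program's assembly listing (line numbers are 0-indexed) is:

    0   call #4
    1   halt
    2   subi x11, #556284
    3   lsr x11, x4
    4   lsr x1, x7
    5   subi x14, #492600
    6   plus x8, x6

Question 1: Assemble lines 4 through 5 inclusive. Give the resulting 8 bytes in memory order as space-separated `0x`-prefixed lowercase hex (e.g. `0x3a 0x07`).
4. lsr fields op=0x38:8|rd=1:4|rs=7:4|pad=0:16 → word 38170000h → 38 17 00 00
5. subi fields op=0xfe:8|rd=14:4|imm=492600:20 → word fee78438h → fe e7 84 38

0x38 0x17 0x00 0x00 0xfe 0xe7 0x84 0x38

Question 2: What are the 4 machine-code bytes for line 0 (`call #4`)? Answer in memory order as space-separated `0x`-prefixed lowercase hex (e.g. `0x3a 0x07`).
0x2e 0x00 0x00 0x04

0. call fields op=0x2e:8|imm=4:24 → word 2e000004h → 2e 00 00 04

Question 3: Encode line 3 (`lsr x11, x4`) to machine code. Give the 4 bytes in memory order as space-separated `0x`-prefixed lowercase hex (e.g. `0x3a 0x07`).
0x38 0xb4 0x00 0x00

line 3 (lsr): pack op=0x38:8|rd=11:4|rs=4:4|pad=0:16 = 0x38b40000; big→ 38 b4 00 00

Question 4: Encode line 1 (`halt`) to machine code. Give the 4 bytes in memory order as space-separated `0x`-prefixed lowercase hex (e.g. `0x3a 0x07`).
0x96 0x00 0x00 0x00

line 1 (halt): pack op=0x96:8|pad=0:24 = 0x96000000; big→ 96 00 00 00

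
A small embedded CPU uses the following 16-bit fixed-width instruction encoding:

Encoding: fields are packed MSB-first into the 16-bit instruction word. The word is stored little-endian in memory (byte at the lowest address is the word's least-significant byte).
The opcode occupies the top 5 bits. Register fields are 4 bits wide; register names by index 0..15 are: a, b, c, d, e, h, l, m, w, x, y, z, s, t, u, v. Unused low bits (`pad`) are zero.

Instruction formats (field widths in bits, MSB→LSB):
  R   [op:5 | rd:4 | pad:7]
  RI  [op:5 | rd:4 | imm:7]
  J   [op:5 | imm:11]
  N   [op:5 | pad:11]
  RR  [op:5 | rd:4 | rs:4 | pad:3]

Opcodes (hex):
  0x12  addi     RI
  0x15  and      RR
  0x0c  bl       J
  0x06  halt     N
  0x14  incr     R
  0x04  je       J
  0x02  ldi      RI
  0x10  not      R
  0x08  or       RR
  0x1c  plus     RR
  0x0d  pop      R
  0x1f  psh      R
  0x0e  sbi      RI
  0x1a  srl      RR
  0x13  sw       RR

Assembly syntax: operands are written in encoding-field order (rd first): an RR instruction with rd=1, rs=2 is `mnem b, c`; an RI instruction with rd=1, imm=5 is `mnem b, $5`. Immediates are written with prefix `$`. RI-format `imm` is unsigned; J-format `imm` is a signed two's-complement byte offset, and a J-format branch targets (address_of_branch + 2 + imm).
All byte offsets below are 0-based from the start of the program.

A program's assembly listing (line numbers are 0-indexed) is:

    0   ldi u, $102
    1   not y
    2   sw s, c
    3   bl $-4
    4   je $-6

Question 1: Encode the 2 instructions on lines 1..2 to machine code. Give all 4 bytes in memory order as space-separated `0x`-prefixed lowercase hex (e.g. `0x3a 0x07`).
0x00 0x85 0x10 0x9e

line 1 (not): pack op=0x10:5|rd=10:4|pad=0:7 = 0x8500; little→ 00 85
line 2 (sw): pack op=0x13:5|rd=12:4|rs=2:4|pad=0:3 = 0x9e10; little→ 10 9e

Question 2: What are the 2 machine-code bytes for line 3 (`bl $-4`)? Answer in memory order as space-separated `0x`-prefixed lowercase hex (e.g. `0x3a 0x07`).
0xfc 0x67

L3: bl op=0xc:5|imm=-4:11 ⇒ 0x67fc ⇒ little fc 67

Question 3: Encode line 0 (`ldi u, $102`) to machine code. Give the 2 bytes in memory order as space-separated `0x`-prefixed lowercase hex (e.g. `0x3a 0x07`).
line 0 (ldi): pack op=0x2:5|rd=14:4|imm=102:7 = 0x1766; little→ 66 17

0x66 0x17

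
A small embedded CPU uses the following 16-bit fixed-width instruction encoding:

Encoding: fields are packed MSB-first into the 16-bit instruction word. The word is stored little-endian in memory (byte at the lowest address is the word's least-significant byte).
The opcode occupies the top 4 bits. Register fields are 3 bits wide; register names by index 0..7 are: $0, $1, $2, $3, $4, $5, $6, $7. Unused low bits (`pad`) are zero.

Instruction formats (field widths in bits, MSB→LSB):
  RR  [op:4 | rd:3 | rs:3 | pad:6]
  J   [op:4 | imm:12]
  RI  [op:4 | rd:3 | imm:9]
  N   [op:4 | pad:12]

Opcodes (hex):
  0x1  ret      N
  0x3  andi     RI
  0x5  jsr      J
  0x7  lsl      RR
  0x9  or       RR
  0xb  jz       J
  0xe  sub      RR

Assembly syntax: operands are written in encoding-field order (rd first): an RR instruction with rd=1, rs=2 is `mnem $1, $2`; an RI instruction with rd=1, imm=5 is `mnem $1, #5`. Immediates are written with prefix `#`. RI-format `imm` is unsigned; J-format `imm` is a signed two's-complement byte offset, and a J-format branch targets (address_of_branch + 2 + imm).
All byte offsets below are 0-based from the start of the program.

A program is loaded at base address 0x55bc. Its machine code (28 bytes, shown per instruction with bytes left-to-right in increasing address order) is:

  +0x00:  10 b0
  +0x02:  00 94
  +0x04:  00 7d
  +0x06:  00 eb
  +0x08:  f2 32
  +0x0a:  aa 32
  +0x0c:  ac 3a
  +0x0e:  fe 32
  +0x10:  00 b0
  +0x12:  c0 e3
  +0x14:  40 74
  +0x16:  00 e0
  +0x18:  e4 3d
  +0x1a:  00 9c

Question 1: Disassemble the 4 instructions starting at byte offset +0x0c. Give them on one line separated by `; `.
[0c] ac 3a → 0x3aac
  top 4b → 0x3 → andi [RI]
  rd@[11:9]=0x5 ⇒ $5
  imm@[8:0]=0xac ⇒ #172
[0e] fe 32 → 0x32fe
  top 4b → 0x3 → andi [RI]
  rd@[11:9]=0x1 ⇒ $1
  imm@[8:0]=0xfe ⇒ #254
[10] 00 b0 → 0xb000
  top 4b → 0xb → jz [J]
  imm@[11:0]=0x0 ⇒ #0
[12] c0 e3 → 0xe3c0
  top 4b → 0xe → sub [RR]
  rd@[11:9]=0x1 ⇒ $1
  rs@[8:6]=0x7 ⇒ $7

andi $5, #172; andi $1, #254; jz #0; sub $1, $7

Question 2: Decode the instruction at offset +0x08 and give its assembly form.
andi $1, #242

+0x08: f2 32 ⇒ word 0x32f2 (little)
  top 4b → 0x3 → andi [RI]
  [11:9] rd=1 = $1
  [8:0] imm=242 = #242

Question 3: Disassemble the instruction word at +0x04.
lsl $6, $4

off 0x04: read 00 7d as little → 0x7d00
  opcode bits[15:12]=0x7: lsl/RR
  [11:9] rd=6 = $6
  [8:6] rs=4 = $4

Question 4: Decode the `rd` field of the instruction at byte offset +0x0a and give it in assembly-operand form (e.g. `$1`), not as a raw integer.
$1

@+0a  little-endian(aa 32) = 0x32aa
  top 4b → 0x3 → andi [RI]
  [11:9] rd=1 = $1
  [8:0] imm=170 = #170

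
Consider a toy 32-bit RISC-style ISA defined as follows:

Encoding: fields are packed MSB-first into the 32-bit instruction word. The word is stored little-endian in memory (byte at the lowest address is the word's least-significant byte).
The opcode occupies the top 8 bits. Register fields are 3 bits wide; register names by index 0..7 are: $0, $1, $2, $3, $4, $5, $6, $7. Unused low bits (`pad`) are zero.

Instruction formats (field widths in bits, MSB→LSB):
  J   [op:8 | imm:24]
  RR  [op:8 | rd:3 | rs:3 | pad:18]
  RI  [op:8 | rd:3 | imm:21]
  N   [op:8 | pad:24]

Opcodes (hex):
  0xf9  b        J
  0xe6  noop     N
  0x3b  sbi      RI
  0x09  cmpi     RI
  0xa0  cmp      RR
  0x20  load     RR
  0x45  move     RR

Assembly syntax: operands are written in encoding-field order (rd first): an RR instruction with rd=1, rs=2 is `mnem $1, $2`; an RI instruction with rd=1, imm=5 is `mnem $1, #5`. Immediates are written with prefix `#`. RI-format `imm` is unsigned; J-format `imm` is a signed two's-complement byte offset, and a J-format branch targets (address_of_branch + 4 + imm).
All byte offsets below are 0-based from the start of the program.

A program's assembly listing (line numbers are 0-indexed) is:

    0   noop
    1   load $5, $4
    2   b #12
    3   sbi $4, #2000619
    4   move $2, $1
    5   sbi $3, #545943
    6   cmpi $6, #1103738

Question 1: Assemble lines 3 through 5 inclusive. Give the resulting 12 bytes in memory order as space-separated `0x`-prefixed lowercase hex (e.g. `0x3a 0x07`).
line 3 (sbi): pack op=0x3b:8|rd=4:3|imm=2000619:21 = 0x3b9e86eb; little→ eb 86 9e 3b
line 4 (move): pack op=0x45:8|rd=2:3|rs=1:3|pad=0:18 = 0x45440000; little→ 00 00 44 45
line 5 (sbi): pack op=0x3b:8|rd=3:3|imm=545943:21 = 0x3b685497; little→ 97 54 68 3b

0xeb 0x86 0x9e 0x3b 0x00 0x00 0x44 0x45 0x97 0x54 0x68 0x3b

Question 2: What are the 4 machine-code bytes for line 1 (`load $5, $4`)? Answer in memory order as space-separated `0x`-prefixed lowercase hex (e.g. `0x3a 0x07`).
0x00 0x00 0xb0 0x20

1. load fields op=0x20:8|rd=5:3|rs=4:3|pad=0:18 → word 20b00000h → 00 00 b0 20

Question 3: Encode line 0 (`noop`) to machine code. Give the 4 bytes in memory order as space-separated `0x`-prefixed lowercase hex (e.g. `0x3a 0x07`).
0. noop fields op=0xe6:8|pad=0:24 → word e6000000h → 00 00 00 e6

0x00 0x00 0x00 0xe6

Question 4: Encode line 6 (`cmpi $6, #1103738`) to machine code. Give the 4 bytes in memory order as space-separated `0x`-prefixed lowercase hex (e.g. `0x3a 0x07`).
L6: cmpi op=0x9:8|rd=6:3|imm=1103738:21 ⇒ 0x09d0d77a ⇒ little 7a d7 d0 09

0x7a 0xd7 0xd0 0x09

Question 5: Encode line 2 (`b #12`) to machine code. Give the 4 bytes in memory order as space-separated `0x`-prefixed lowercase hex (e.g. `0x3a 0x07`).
0x0c 0x00 0x00 0xf9

line 2 (b): pack op=0xf9:8|imm=12:24 = 0xf900000c; little→ 0c 00 00 f9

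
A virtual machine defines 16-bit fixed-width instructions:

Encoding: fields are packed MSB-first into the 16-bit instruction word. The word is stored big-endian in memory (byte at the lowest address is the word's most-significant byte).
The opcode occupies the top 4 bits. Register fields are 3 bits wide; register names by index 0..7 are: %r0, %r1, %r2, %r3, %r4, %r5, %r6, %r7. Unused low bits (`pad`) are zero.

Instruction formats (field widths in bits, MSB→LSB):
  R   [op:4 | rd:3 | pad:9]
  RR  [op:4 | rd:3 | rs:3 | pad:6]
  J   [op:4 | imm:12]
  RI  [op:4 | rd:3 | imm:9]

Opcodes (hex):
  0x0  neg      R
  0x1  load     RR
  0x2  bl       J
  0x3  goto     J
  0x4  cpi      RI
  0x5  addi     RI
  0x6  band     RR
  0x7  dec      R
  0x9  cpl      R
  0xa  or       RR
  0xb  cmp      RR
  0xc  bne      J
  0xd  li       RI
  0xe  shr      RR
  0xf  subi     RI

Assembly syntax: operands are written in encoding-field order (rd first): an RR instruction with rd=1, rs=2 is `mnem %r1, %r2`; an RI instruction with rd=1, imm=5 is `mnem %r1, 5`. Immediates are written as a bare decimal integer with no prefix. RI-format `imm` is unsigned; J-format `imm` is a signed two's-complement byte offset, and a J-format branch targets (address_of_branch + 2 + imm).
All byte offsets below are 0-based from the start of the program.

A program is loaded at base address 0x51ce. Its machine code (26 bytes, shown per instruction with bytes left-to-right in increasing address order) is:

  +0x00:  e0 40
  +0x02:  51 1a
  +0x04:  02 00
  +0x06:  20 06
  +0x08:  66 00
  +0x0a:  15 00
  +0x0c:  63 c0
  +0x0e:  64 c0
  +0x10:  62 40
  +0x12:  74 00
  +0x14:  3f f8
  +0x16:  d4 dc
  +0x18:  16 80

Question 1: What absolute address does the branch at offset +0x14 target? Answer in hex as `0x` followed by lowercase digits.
@+14  big-endian(3f f8) = 0x3ff8
  top 4b → 0x3 → goto [J]
  [11:0] imm=4088 (s12→-8) = -8
  target = base 0x51ce + off 0x14 + 2 + imm -8 = 0x51dc

0x51dc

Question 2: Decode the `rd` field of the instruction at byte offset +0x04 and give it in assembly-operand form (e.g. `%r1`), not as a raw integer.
%r1

+0x04: 02 00 ⇒ word 0x0200 (big)
  op=0x0200>>12=0x0 ⇒ neg (R)
  rd: (w>>9)&0x7=0x1 → %r1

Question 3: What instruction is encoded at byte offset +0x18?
[18] 16 80 → 0x1680
  opcode bits[15:12]=0x1: load/RR
  rd: (w>>9)&0x7=0x3 → %r3
  rs: (w>>6)&0x7=0x2 → %r2

load %r3, %r2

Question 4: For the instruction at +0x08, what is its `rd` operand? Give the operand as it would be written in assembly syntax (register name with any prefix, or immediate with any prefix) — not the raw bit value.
%r3

+0x08: 66 00 ⇒ word 0x6600 (big)
  opcode bits[15:12]=0x6: band/RR
  [11:9] rd=3 = %r3
  [8:6] rs=0 = %r0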